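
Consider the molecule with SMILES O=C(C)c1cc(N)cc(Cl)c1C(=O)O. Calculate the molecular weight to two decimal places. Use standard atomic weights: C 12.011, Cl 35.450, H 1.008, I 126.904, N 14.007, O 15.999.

213.62 g/mol

First, the molecular formula is C9H8ClNO3 (counting implicit H from valence).
  C: 9 × 12.011 = 108.099
  Cl: 1 × 35.450 = 35.450
  H: 8 × 1.008 = 8.064
  N: 1 × 14.007 = 14.007
  O: 3 × 15.999 = 47.997
Sum: 9×12.011 + 1×35.450 + 8×1.008 + 1×14.007 + 3×15.999 = 213.617 → 213.62 g/mol.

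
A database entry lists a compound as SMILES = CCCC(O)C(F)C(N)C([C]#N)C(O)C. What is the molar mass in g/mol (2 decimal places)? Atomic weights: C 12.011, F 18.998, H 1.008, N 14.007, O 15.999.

218.27 g/mol

First, the molecular formula is C10H19FN2O2 (counting implicit H from valence).
  C: 10 × 12.011 = 120.110
  F: 1 × 18.998 = 18.998
  H: 19 × 1.008 = 19.152
  N: 2 × 14.007 = 28.014
  O: 2 × 15.999 = 31.998
Sum: 10×12.011 + 1×18.998 + 19×1.008 + 2×14.007 + 2×15.999 = 218.272 → 218.27 g/mol.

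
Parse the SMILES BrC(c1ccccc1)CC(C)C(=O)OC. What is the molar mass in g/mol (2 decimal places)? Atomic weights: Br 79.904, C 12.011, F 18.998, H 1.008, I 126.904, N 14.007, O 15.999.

271.15 g/mol

First, the molecular formula is C12H15BrO2 (counting implicit H from valence).
  Br: 1 × 79.904 = 79.904
  C: 12 × 12.011 = 144.132
  H: 15 × 1.008 = 15.120
  O: 2 × 15.999 = 31.998
Sum: 1×79.904 + 12×12.011 + 15×1.008 + 2×15.999 = 271.154 → 271.15 g/mol.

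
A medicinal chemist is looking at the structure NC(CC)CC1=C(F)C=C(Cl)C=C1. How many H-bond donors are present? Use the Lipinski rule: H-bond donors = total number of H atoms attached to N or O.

2

Donors: find every N or O and count the H atoms it carries.
  atom 1 (N): bond orders sum to 1 → 2 H
Lipinski HBD = 2.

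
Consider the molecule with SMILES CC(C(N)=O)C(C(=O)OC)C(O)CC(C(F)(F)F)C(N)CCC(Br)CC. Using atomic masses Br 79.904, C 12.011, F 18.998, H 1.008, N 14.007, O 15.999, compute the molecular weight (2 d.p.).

First, the molecular formula is C16H28BrF3N2O4 (counting implicit H from valence).
  Br: 1 × 79.904 = 79.904
  C: 16 × 12.011 = 192.176
  F: 3 × 18.998 = 56.994
  H: 28 × 1.008 = 28.224
  N: 2 × 14.007 = 28.014
  O: 4 × 15.999 = 63.996
Sum: 1×79.904 + 16×12.011 + 3×18.998 + 28×1.008 + 2×14.007 + 4×15.999 = 449.308 → 449.31 g/mol.

449.31 g/mol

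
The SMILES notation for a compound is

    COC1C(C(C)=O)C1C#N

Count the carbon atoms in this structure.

7

Count every carbon token in the SMILES (each C, including those in ring-closure positions and inside branches).
Carbon count: 7.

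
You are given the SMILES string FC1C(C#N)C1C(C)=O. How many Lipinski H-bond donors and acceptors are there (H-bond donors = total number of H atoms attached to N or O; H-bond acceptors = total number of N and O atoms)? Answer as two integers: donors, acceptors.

0, 2

Donors: find every N or O and count the H atoms it carries.
  atom 5 (N): bond orders sum to 3 → 0 H
  atom 9 (O): bond orders sum to 2 → 0 H
Lipinski HBD = 0.
Acceptors: N atoms = 1, O atoms = 1 → HBA = 2.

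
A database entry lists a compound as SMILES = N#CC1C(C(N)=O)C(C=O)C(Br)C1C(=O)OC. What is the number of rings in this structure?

1

In SMILES, each pair of matching ring-closure digits denotes one ring-closing bond; the number of such bonds equals the number of independent rings.
Ring-closure bonds here: 1.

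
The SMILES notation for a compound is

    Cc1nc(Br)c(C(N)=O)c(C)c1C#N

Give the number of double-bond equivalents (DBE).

Molecular formula: C9H8BrN3O.
DoU = (2C + 2 + N − H − X) / 2, where X is the halogen count and O/S are ignored.
    = (2·9 + 2 + 3 − 8 − 1) / 2 = 14 / 2 = 7.

7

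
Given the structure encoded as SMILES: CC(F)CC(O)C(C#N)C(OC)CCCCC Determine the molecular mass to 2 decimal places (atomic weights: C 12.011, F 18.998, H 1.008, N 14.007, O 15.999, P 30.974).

First, the molecular formula is C13H24FNO2 (counting implicit H from valence).
  C: 13 × 12.011 = 156.143
  F: 1 × 18.998 = 18.998
  H: 24 × 1.008 = 24.192
  N: 1 × 14.007 = 14.007
  O: 2 × 15.999 = 31.998
Sum: 13×12.011 + 1×18.998 + 24×1.008 + 1×14.007 + 2×15.999 = 245.338 → 245.34 g/mol.

245.34 g/mol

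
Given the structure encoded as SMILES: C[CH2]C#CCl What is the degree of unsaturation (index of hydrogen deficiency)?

Degree of unsaturation = (number of rings) + (number of π bonds).
Ring closures in the SMILES: 0.
π bonds: 1 triple bond (each 2 DoU) → 2 DoU from unsaturation.
Total DoU = 0 + 2 = 2.

2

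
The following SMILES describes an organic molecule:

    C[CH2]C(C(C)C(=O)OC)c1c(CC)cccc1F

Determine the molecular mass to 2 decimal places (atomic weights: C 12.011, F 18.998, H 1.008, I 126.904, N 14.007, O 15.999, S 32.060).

252.33 g/mol

First, the molecular formula is C15H21FO2 (counting implicit H from valence).
  C: 15 × 12.011 = 180.165
  F: 1 × 18.998 = 18.998
  H: 21 × 1.008 = 21.168
  O: 2 × 15.999 = 31.998
Sum: 15×12.011 + 1×18.998 + 21×1.008 + 2×15.999 = 252.329 → 252.33 g/mol.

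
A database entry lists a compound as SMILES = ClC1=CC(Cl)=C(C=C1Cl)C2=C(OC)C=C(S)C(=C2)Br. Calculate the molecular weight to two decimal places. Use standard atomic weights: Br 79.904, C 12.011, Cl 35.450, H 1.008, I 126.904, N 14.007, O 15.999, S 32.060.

398.52 g/mol

First, the molecular formula is C13H8BrCl3OS (counting implicit H from valence).
  Br: 1 × 79.904 = 79.904
  C: 13 × 12.011 = 156.143
  Cl: 3 × 35.450 = 106.350
  H: 8 × 1.008 = 8.064
  O: 1 × 15.999 = 15.999
  S: 1 × 32.060 = 32.060
Sum: 1×79.904 + 13×12.011 + 3×35.450 + 8×1.008 + 1×15.999 + 1×32.060 = 398.520 → 398.52 g/mol.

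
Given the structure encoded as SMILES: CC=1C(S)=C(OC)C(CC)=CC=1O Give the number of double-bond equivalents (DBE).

4

Degree of unsaturation = (number of rings) + (number of π bonds).
Ring closures in the SMILES: 1.
π bonds: 3 double bonds (each 1 DoU) → 3 DoU from unsaturation.
Total DoU = 1 + 3 = 4.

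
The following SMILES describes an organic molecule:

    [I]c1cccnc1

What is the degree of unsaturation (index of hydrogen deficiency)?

4

Molecular formula: C5H4IN.
DoU = (2C + 2 + N − H − X) / 2, where X is the halogen count and O/S are ignored.
    = (2·5 + 2 + 1 − 4 − 1) / 2 = 8 / 2 = 4.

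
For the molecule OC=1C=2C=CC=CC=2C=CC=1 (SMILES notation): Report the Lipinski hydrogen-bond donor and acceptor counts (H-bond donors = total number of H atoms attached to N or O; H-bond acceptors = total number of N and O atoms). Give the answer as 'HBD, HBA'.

Donors: find every N or O and count the H atoms it carries.
  atom 1 (O): bond orders sum to 1 → 1 H
Lipinski HBD = 1.
Acceptors: N atoms = 0, O atoms = 1 → HBA = 1.

1, 1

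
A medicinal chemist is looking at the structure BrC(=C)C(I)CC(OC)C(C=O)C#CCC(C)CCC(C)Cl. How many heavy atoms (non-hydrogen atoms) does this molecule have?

22

Every atom symbol written in the SMILES (organic subset) is one heavy atom; implicit H are not written.
Heavy atoms by element → Br:1, C:17, Cl:1, I:1, O:2.
Total: 22.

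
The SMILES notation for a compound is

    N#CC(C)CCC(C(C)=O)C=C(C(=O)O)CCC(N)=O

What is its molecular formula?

Walk through each heavy atom and fill implicit hydrogens from standard valence (C 4, N 3, O 2, S 2, halogen 1):
  atom 1: N, bond orders sum to 3 (valence 3) → 0 H
  atom 2: C, bond orders sum to 4 (valence 4) → 0 H
  atom 3: C, bond orders sum to 3 (valence 4) → 1 H
  atom 4: C, bond orders sum to 1 (valence 4) → 3 H
  atom 5: C, bond orders sum to 2 (valence 4) → 2 H
  atom 6: C, bond orders sum to 2 (valence 4) → 2 H
  atom 7: C, bond orders sum to 3 (valence 4) → 1 H
  atom 8: C, bond orders sum to 4 (valence 4) → 0 H
  atom 9: C, bond orders sum to 1 (valence 4) → 3 H
  atom 10: O, bond orders sum to 2 (valence 2) → 0 H
  atom 11: C, bond orders sum to 3 (valence 4) → 1 H
  atom 12: C, bond orders sum to 4 (valence 4) → 0 H
  atom 13: C, bond orders sum to 4 (valence 4) → 0 H
  atom 14: O, bond orders sum to 2 (valence 2) → 0 H
  atom 15: O, bond orders sum to 1 (valence 2) → 1 H
  atom 16: C, bond orders sum to 2 (valence 4) → 2 H
  atom 17: C, bond orders sum to 2 (valence 4) → 2 H
  atom 18: C, bond orders sum to 4 (valence 4) → 0 H
  atom 19: N, bond orders sum to 1 (valence 3) → 2 H
  atom 20: O, bond orders sum to 2 (valence 2) → 0 H
Totals → C:14, H:20, N:2, O:4.

C14H20N2O4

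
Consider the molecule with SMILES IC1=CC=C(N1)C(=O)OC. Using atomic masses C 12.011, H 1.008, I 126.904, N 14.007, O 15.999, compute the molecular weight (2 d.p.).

251.02 g/mol

First, the molecular formula is C6H6INO2 (counting implicit H from valence).
  C: 6 × 12.011 = 72.066
  H: 6 × 1.008 = 6.048
  I: 1 × 126.904 = 126.904
  N: 1 × 14.007 = 14.007
  O: 2 × 15.999 = 31.998
Sum: 6×12.011 + 6×1.008 + 1×126.904 + 1×14.007 + 2×15.999 = 251.023 → 251.02 g/mol.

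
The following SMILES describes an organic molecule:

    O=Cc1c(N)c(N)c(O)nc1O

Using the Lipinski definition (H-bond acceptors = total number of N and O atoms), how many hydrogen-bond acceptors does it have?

6

N atoms: 3; O atoms: 3.
Lipinski HBA = 3 + 3 = 6.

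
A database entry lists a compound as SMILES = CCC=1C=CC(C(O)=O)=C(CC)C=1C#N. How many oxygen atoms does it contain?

2

Scan the SMILES for O atoms (remember two-letter symbols like Cl and Br are single atoms).
Oxygen count: 2.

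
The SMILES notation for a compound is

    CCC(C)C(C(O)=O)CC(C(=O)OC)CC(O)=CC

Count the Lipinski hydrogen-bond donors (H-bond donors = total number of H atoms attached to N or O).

2

Donors: find every N or O and count the H atoms it carries.
  atom 7 (O): bond orders sum to 1 → 1 H
  atom 8 (O): bond orders sum to 2 → 0 H
  atom 12 (O): bond orders sum to 2 → 0 H
  atom 13 (O): bond orders sum to 2 → 0 H
  atom 17 (O): bond orders sum to 1 → 1 H
Lipinski HBD = 2.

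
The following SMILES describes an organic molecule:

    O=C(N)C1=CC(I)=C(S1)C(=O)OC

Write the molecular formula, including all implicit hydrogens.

Walk through each heavy atom and fill implicit hydrogens from standard valence (C 4, N 3, O 2, S 2, halogen 1):
  atom 1: O, bond orders sum to 2 (valence 2) → 0 H
  atom 2: C, bond orders sum to 4 (valence 4) → 0 H
  atom 3: N, bond orders sum to 1 (valence 3) → 2 H
  atom 4: C, bond orders sum to 4 (valence 4) → 0 H
  atom 5: C, bond orders sum to 3 (valence 4) → 1 H
  atom 6: C, bond orders sum to 4 (valence 4) → 0 H
  atom 7: I (halogen, monovalent) → 0 H
  atom 8: C, bond orders sum to 4 (valence 4) → 0 H
  atom 9: S, bond orders sum to 2 (valence 2) → 0 H
  atom 10: C, bond orders sum to 4 (valence 4) → 0 H
  atom 11: O, bond orders sum to 2 (valence 2) → 0 H
  atom 12: O, bond orders sum to 2 (valence 2) → 0 H
  atom 13: C, bond orders sum to 1 (valence 4) → 3 H
Totals → C:7, H:6, I:1, N:1, O:3, S:1.
In Hill order: C7H6INO3S.

C7H6INO3S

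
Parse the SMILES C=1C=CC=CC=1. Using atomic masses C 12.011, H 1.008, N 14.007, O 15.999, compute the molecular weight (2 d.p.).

78.11 g/mol

First, the molecular formula is C6H6 (counting implicit H from valence).
  C: 6 × 12.011 = 72.066
  H: 6 × 1.008 = 6.048
Sum: 6×12.011 + 6×1.008 = 78.114 → 78.11 g/mol.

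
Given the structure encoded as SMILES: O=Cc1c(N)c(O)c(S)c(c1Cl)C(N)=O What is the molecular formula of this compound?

Walk through each heavy atom and fill implicit hydrogens from standard valence (C 4, N 3, O 2, S 2, halogen 1); for lowercase aromatic atoms, an aromatic c carries 1 H when it has two neighbours and 0 H with three, and aromatic n carries 0 H:
  atom 1: O, bond orders sum to 2 (valence 2) → 0 H
  atom 2: C, bond orders sum to 3 (valence 4) → 1 H
  atom 3: aromatic c, 3 neighbours → 0 H
  atom 4: aromatic c, 3 neighbours → 0 H
  atom 5: N, bond orders sum to 1 (valence 3) → 2 H
  atom 6: aromatic c, 3 neighbours → 0 H
  atom 7: O, bond orders sum to 1 (valence 2) → 1 H
  atom 8: aromatic c, 3 neighbours → 0 H
  atom 9: S, bond orders sum to 1 (valence 2) → 1 H
  atom 10: aromatic c, 3 neighbours → 0 H
  atom 11: aromatic c, 3 neighbours → 0 H
  atom 12: Cl (halogen, monovalent) → 0 H
  atom 13: C, bond orders sum to 4 (valence 4) → 0 H
  atom 14: N, bond orders sum to 1 (valence 3) → 2 H
  atom 15: O, bond orders sum to 2 (valence 2) → 0 H
Totals → C:8, H:7, Cl:1, N:2, O:3, S:1.

C8H7ClN2O3S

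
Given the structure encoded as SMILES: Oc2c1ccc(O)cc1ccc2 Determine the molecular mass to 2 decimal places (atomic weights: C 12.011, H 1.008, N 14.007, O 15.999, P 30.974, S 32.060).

First, the molecular formula is C10H8O2 (counting implicit H from valence).
  C: 10 × 12.011 = 120.110
  H: 8 × 1.008 = 8.064
  O: 2 × 15.999 = 31.998
Sum: 10×12.011 + 8×1.008 + 2×15.999 = 160.172 → 160.17 g/mol.

160.17 g/mol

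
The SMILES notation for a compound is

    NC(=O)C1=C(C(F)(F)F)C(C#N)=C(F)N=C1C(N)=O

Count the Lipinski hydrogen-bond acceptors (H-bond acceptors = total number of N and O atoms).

N atoms: 4; O atoms: 2.
Lipinski HBA = 4 + 2 = 6.

6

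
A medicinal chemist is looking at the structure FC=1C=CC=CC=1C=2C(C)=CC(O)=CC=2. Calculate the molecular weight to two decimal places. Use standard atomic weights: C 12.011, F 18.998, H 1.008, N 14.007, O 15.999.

202.23 g/mol

First, the molecular formula is C13H11FO (counting implicit H from valence).
  C: 13 × 12.011 = 156.143
  F: 1 × 18.998 = 18.998
  H: 11 × 1.008 = 11.088
  O: 1 × 15.999 = 15.999
Sum: 13×12.011 + 1×18.998 + 11×1.008 + 1×15.999 = 202.228 → 202.23 g/mol.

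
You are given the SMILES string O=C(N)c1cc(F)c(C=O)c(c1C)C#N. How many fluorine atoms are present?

Scan the SMILES for F atoms (remember two-letter symbols like Cl and Br are single atoms).
Fluorine count: 1.

1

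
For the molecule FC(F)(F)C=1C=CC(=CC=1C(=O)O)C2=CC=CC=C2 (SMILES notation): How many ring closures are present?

In SMILES, each pair of matching ring-closure digits denotes one ring-closing bond; the number of such bonds equals the number of independent rings.
Ring-closure bonds here: 2.

2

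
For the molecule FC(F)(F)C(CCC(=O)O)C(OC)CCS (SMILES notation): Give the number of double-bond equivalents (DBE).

Molecular formula: C9H15F3O3S.
DoU = (2C + 2 + N − H − X) / 2, where X is the halogen count and O/S are ignored.
    = (2·9 + 2 + 0 − 15 − 3) / 2 = 2 / 2 = 1.

1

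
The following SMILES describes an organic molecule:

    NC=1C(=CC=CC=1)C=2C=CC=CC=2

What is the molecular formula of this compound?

C12H11N

Walk through each heavy atom and fill implicit hydrogens from standard valence (C 4, N 3, O 2, S 2, halogen 1):
  atom 1: N, bond orders sum to 1 (valence 3) → 2 H
  atom 2: C, bond orders sum to 4 (valence 4) → 0 H
  atom 3: C, bond orders sum to 4 (valence 4) → 0 H
  atom 4: C, bond orders sum to 3 (valence 4) → 1 H
  atom 5: C, bond orders sum to 3 (valence 4) → 1 H
  atom 6: C, bond orders sum to 3 (valence 4) → 1 H
  atom 7: C, bond orders sum to 3 (valence 4) → 1 H
  atom 8: C, bond orders sum to 4 (valence 4) → 0 H
  atom 9: C, bond orders sum to 3 (valence 4) → 1 H
  atom 10: C, bond orders sum to 3 (valence 4) → 1 H
  atom 11: C, bond orders sum to 3 (valence 4) → 1 H
  atom 12: C, bond orders sum to 3 (valence 4) → 1 H
  atom 13: C, bond orders sum to 3 (valence 4) → 1 H
Totals → C:12, H:11, N:1.
In Hill order: C12H11N.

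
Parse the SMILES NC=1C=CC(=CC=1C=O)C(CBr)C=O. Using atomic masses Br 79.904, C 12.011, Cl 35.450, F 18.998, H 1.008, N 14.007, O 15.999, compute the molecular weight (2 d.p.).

First, the molecular formula is C10H10BrNO2 (counting implicit H from valence).
  Br: 1 × 79.904 = 79.904
  C: 10 × 12.011 = 120.110
  H: 10 × 1.008 = 10.080
  N: 1 × 14.007 = 14.007
  O: 2 × 15.999 = 31.998
Sum: 1×79.904 + 10×12.011 + 10×1.008 + 1×14.007 + 2×15.999 = 256.099 → 256.10 g/mol.

256.10 g/mol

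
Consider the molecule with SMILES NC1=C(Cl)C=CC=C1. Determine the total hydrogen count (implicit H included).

Walk through each heavy atom and fill implicit hydrogens from standard valence (C 4, N 3, O 2, S 2, halogen 1):
  atom 1: N, bond orders sum to 1 (valence 3) → 2 H
  atom 2: C, bond orders sum to 4 (valence 4) → 0 H
  atom 3: C, bond orders sum to 4 (valence 4) → 0 H
  atom 4: Cl (halogen, monovalent) → 0 H
  atom 5: C, bond orders sum to 3 (valence 4) → 1 H
  atom 6: C, bond orders sum to 3 (valence 4) → 1 H
  atom 7: C, bond orders sum to 3 (valence 4) → 1 H
  atom 8: C, bond orders sum to 3 (valence 4) → 1 H
Total hydrogens: 6.

6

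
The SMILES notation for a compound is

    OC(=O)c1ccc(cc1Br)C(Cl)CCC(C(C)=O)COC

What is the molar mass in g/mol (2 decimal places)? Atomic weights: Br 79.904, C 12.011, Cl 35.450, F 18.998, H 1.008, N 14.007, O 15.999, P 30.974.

First, the molecular formula is C15H18BrClO4 (counting implicit H from valence).
  Br: 1 × 79.904 = 79.904
  C: 15 × 12.011 = 180.165
  Cl: 1 × 35.450 = 35.450
  H: 18 × 1.008 = 18.144
  O: 4 × 15.999 = 63.996
Sum: 1×79.904 + 15×12.011 + 1×35.450 + 18×1.008 + 4×15.999 = 377.659 → 377.66 g/mol.

377.66 g/mol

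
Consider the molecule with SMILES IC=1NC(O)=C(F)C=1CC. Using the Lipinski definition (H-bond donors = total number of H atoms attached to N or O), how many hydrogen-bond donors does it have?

Donors: find every N or O and count the H atoms it carries.
  atom 3 (N): bond orders sum to 2 → 1 H
  atom 5 (O): bond orders sum to 1 → 1 H
Lipinski HBD = 2.

2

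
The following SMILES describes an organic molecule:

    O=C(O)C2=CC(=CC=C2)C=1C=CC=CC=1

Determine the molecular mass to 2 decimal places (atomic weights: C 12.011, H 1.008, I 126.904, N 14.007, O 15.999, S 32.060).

First, the molecular formula is C13H10O2 (counting implicit H from valence).
  C: 13 × 12.011 = 156.143
  H: 10 × 1.008 = 10.080
  O: 2 × 15.999 = 31.998
Sum: 13×12.011 + 10×1.008 + 2×15.999 = 198.221 → 198.22 g/mol.

198.22 g/mol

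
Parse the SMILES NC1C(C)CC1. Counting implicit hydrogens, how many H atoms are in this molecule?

11

Walk through each heavy atom and fill implicit hydrogens from standard valence (C 4, N 3, O 2, S 2, halogen 1):
  atom 1: N, bond orders sum to 1 (valence 3) → 2 H
  atom 2: C, bond orders sum to 3 (valence 4) → 1 H
  atom 3: C, bond orders sum to 3 (valence 4) → 1 H
  atom 4: C, bond orders sum to 1 (valence 4) → 3 H
  atom 5: C, bond orders sum to 2 (valence 4) → 2 H
  atom 6: C, bond orders sum to 2 (valence 4) → 2 H
Total hydrogens: 11.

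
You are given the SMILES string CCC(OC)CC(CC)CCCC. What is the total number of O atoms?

Scan the SMILES for O atoms (remember two-letter symbols like Cl and Br are single atoms).
Oxygen count: 1.

1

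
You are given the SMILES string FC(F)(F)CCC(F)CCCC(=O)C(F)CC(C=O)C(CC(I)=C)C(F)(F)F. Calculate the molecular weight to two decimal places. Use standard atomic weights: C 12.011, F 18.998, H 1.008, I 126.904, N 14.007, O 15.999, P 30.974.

536.24 g/mol

First, the molecular formula is C17H21F8IO2 (counting implicit H from valence).
  C: 17 × 12.011 = 204.187
  F: 8 × 18.998 = 151.984
  H: 21 × 1.008 = 21.168
  I: 1 × 126.904 = 126.904
  O: 2 × 15.999 = 31.998
Sum: 17×12.011 + 8×18.998 + 21×1.008 + 1×126.904 + 2×15.999 = 536.241 → 536.24 g/mol.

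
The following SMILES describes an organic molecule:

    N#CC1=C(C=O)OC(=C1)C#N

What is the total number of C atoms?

Count every carbon token in the SMILES (each C, including those in ring-closure positions and inside branches).
Carbon count: 7.

7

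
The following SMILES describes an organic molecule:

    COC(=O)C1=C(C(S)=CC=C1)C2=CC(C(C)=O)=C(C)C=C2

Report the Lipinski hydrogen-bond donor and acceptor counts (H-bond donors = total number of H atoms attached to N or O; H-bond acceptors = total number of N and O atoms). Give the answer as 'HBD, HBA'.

0, 3

Donors: find every N or O and count the H atoms it carries.
  atom 2 (O): bond orders sum to 2 → 0 H
  atom 4 (O): bond orders sum to 2 → 0 H
  atom 17 (O): bond orders sum to 2 → 0 H
Lipinski HBD = 0.
Acceptors: N atoms = 0, O atoms = 3 → HBA = 3.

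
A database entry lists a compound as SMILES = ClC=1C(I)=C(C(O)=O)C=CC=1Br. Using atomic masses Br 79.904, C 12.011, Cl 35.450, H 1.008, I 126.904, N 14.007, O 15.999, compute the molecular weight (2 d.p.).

First, the molecular formula is C7H3BrClIO2 (counting implicit H from valence).
  Br: 1 × 79.904 = 79.904
  C: 7 × 12.011 = 84.077
  Cl: 1 × 35.450 = 35.450
  H: 3 × 1.008 = 3.024
  I: 1 × 126.904 = 126.904
  O: 2 × 15.999 = 31.998
Sum: 1×79.904 + 7×12.011 + 1×35.450 + 3×1.008 + 1×126.904 + 2×15.999 = 361.357 → 361.36 g/mol.

361.36 g/mol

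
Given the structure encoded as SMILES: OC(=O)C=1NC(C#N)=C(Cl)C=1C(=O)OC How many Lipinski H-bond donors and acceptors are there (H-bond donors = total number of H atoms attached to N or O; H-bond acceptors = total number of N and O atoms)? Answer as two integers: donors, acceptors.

Donors: find every N or O and count the H atoms it carries.
  atom 1 (O): bond orders sum to 1 → 1 H
  atom 3 (O): bond orders sum to 2 → 0 H
  atom 5 (N): bond orders sum to 2 → 1 H
  atom 8 (N): bond orders sum to 3 → 0 H
  atom 13 (O): bond orders sum to 2 → 0 H
  atom 14 (O): bond orders sum to 2 → 0 H
Lipinski HBD = 2.
Acceptors: N atoms = 2, O atoms = 4 → HBA = 6.

2, 6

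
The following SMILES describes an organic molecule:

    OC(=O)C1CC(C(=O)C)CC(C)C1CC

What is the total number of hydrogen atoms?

20

Walk through each heavy atom and fill implicit hydrogens from standard valence (C 4, N 3, O 2, S 2, halogen 1):
  atom 1: O, bond orders sum to 1 (valence 2) → 1 H
  atom 2: C, bond orders sum to 4 (valence 4) → 0 H
  atom 3: O, bond orders sum to 2 (valence 2) → 0 H
  atom 4: C, bond orders sum to 3 (valence 4) → 1 H
  atom 5: C, bond orders sum to 2 (valence 4) → 2 H
  atom 6: C, bond orders sum to 3 (valence 4) → 1 H
  atom 7: C, bond orders sum to 4 (valence 4) → 0 H
  atom 8: O, bond orders sum to 2 (valence 2) → 0 H
  atom 9: C, bond orders sum to 1 (valence 4) → 3 H
  atom 10: C, bond orders sum to 2 (valence 4) → 2 H
  atom 11: C, bond orders sum to 3 (valence 4) → 1 H
  atom 12: C, bond orders sum to 1 (valence 4) → 3 H
  atom 13: C, bond orders sum to 3 (valence 4) → 1 H
  atom 14: C, bond orders sum to 2 (valence 4) → 2 H
  atom 15: C, bond orders sum to 1 (valence 4) → 3 H
Total hydrogens: 20.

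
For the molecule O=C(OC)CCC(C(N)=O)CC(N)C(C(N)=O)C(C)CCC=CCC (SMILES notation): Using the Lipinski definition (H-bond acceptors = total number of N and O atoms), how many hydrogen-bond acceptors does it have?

7

N atoms: 3; O atoms: 4.
Lipinski HBA = 3 + 4 = 7.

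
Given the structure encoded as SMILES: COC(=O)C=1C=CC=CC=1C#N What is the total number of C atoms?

9

Count every carbon token in the SMILES (each C, including those in ring-closure positions and inside branches).
Carbon count: 9.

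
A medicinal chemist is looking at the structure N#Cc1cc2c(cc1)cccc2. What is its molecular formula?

Walk through each heavy atom and fill implicit hydrogens from standard valence (C 4, N 3, O 2, S 2, halogen 1); for lowercase aromatic atoms, an aromatic c carries 1 H when it has two neighbours and 0 H with three, and aromatic n carries 0 H:
  atom 1: N, bond orders sum to 3 (valence 3) → 0 H
  atom 2: C, bond orders sum to 4 (valence 4) → 0 H
  atom 3: aromatic c, 3 neighbours → 0 H
  atom 4: aromatic c, 2 neighbours → 1 H
  atom 5: aromatic c, 3 neighbours → 0 H
  atom 6: aromatic c, 3 neighbours → 0 H
  atom 7: aromatic c, 2 neighbours → 1 H
  atom 8: aromatic c, 2 neighbours → 1 H
  atom 9: aromatic c, 2 neighbours → 1 H
  atom 10: aromatic c, 2 neighbours → 1 H
  atom 11: aromatic c, 2 neighbours → 1 H
  atom 12: aromatic c, 2 neighbours → 1 H
Totals → C:11, H:7, N:1.

C11H7N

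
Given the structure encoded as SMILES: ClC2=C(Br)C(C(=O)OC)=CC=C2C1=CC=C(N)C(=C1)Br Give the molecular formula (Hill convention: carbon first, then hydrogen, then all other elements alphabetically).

Walk through each heavy atom and fill implicit hydrogens from standard valence (C 4, N 3, O 2, S 2, halogen 1):
  atom 1: Cl (halogen, monovalent) → 0 H
  atom 2: C, bond orders sum to 4 (valence 4) → 0 H
  atom 3: C, bond orders sum to 4 (valence 4) → 0 H
  atom 4: Br (halogen, monovalent) → 0 H
  atom 5: C, bond orders sum to 4 (valence 4) → 0 H
  atom 6: C, bond orders sum to 4 (valence 4) → 0 H
  atom 7: O, bond orders sum to 2 (valence 2) → 0 H
  atom 8: O, bond orders sum to 2 (valence 2) → 0 H
  atom 9: C, bond orders sum to 1 (valence 4) → 3 H
  atom 10: C, bond orders sum to 3 (valence 4) → 1 H
  atom 11: C, bond orders sum to 3 (valence 4) → 1 H
  atom 12: C, bond orders sum to 4 (valence 4) → 0 H
  atom 13: C, bond orders sum to 4 (valence 4) → 0 H
  atom 14: C, bond orders sum to 3 (valence 4) → 1 H
  atom 15: C, bond orders sum to 3 (valence 4) → 1 H
  atom 16: C, bond orders sum to 4 (valence 4) → 0 H
  atom 17: N, bond orders sum to 1 (valence 3) → 2 H
  atom 18: C, bond orders sum to 4 (valence 4) → 0 H
  atom 19: C, bond orders sum to 3 (valence 4) → 1 H
  atom 20: Br (halogen, monovalent) → 0 H
Totals → C:14, H:10, Br:2, Cl:1, N:1, O:2.

C14H10Br2ClNO2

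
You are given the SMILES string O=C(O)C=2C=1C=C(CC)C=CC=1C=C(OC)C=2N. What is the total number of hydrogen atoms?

15

Walk through each heavy atom and fill implicit hydrogens from standard valence (C 4, N 3, O 2, S 2, halogen 1):
  atom 1: O, bond orders sum to 2 (valence 2) → 0 H
  atom 2: C, bond orders sum to 4 (valence 4) → 0 H
  atom 3: O, bond orders sum to 1 (valence 2) → 1 H
  atom 4: C, bond orders sum to 4 (valence 4) → 0 H
  atom 5: C, bond orders sum to 4 (valence 4) → 0 H
  atom 6: C, bond orders sum to 3 (valence 4) → 1 H
  atom 7: C, bond orders sum to 4 (valence 4) → 0 H
  atom 8: C, bond orders sum to 2 (valence 4) → 2 H
  atom 9: C, bond orders sum to 1 (valence 4) → 3 H
  atom 10: C, bond orders sum to 3 (valence 4) → 1 H
  atom 11: C, bond orders sum to 3 (valence 4) → 1 H
  atom 12: C, bond orders sum to 4 (valence 4) → 0 H
  atom 13: C, bond orders sum to 3 (valence 4) → 1 H
  atom 14: C, bond orders sum to 4 (valence 4) → 0 H
  atom 15: O, bond orders sum to 2 (valence 2) → 0 H
  atom 16: C, bond orders sum to 1 (valence 4) → 3 H
  atom 17: C, bond orders sum to 4 (valence 4) → 0 H
  atom 18: N, bond orders sum to 1 (valence 3) → 2 H
Total hydrogens: 15.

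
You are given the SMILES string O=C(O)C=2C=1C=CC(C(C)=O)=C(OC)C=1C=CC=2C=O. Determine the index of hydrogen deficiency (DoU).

10

Degree of unsaturation = (number of rings) + (number of π bonds).
Ring closures in the SMILES: 2.
π bonds: 8 double bonds (each 1 DoU) → 8 DoU from unsaturation.
Total DoU = 2 + 8 = 10.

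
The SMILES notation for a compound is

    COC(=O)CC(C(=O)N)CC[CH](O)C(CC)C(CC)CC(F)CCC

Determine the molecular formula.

Walk through each heavy atom and fill implicit hydrogens from standard valence (C 4, N 3, O 2, S 2, halogen 1):
  atom 1: C, bond orders sum to 1 (valence 4) → 3 H
  atom 2: O, bond orders sum to 2 (valence 2) → 0 H
  atom 3: C, bond orders sum to 4 (valence 4) → 0 H
  atom 4: O, bond orders sum to 2 (valence 2) → 0 H
  atom 5: C, bond orders sum to 2 (valence 4) → 2 H
  atom 6: C, bond orders sum to 3 (valence 4) → 1 H
  atom 7: C, bond orders sum to 4 (valence 4) → 0 H
  atom 8: O, bond orders sum to 2 (valence 2) → 0 H
  atom 9: N, bond orders sum to 1 (valence 3) → 2 H
  atom 10: C, bond orders sum to 2 (valence 4) → 2 H
  atom 11: C, bond orders sum to 2 (valence 4) → 2 H
  atom 12: C with explicit H count 1
  atom 13: O, bond orders sum to 1 (valence 2) → 1 H
  atom 14: C, bond orders sum to 3 (valence 4) → 1 H
  atom 15: C, bond orders sum to 2 (valence 4) → 2 H
  atom 16: C, bond orders sum to 1 (valence 4) → 3 H
  atom 17: C, bond orders sum to 3 (valence 4) → 1 H
  atom 18: C, bond orders sum to 2 (valence 4) → 2 H
  atom 19: C, bond orders sum to 1 (valence 4) → 3 H
  atom 20: C, bond orders sum to 2 (valence 4) → 2 H
  atom 21: C, bond orders sum to 3 (valence 4) → 1 H
  atom 22: F (halogen, monovalent) → 0 H
  atom 23: C, bond orders sum to 2 (valence 4) → 2 H
  atom 24: C, bond orders sum to 2 (valence 4) → 2 H
  atom 25: C, bond orders sum to 1 (valence 4) → 3 H
Totals → C:19, H:36, F:1, N:1, O:4.
In Hill order: C19H36FNO4.

C19H36FNO4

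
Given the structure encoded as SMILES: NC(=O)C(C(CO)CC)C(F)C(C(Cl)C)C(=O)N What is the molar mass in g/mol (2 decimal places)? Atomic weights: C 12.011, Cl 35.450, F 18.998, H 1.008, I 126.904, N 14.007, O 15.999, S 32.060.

282.74 g/mol

First, the molecular formula is C11H20ClFN2O3 (counting implicit H from valence).
  C: 11 × 12.011 = 132.121
  Cl: 1 × 35.450 = 35.450
  F: 1 × 18.998 = 18.998
  H: 20 × 1.008 = 20.160
  N: 2 × 14.007 = 28.014
  O: 3 × 15.999 = 47.997
Sum: 11×12.011 + 1×35.450 + 1×18.998 + 20×1.008 + 2×14.007 + 3×15.999 = 282.740 → 282.74 g/mol.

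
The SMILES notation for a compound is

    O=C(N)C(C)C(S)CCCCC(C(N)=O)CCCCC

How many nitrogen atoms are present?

Scan the SMILES for N atoms (remember two-letter symbols like Cl and Br are single atoms).
Nitrogen count: 2.

2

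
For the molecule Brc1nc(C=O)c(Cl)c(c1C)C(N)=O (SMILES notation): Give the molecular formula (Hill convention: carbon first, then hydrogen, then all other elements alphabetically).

C8H6BrClN2O2

Walk through each heavy atom and fill implicit hydrogens from standard valence (C 4, N 3, O 2, S 2, halogen 1); for lowercase aromatic atoms, an aromatic c carries 1 H when it has two neighbours and 0 H with three, and aromatic n carries 0 H:
  atom 1: Br (halogen, monovalent) → 0 H
  atom 2: aromatic c, 3 neighbours → 0 H
  atom 3: aromatic n, 2 neighbours → 0 H
  atom 4: aromatic c, 3 neighbours → 0 H
  atom 5: C, bond orders sum to 3 (valence 4) → 1 H
  atom 6: O, bond orders sum to 2 (valence 2) → 0 H
  atom 7: aromatic c, 3 neighbours → 0 H
  atom 8: Cl (halogen, monovalent) → 0 H
  atom 9: aromatic c, 3 neighbours → 0 H
  atom 10: aromatic c, 3 neighbours → 0 H
  atom 11: C, bond orders sum to 1 (valence 4) → 3 H
  atom 12: C, bond orders sum to 4 (valence 4) → 0 H
  atom 13: N, bond orders sum to 1 (valence 3) → 2 H
  atom 14: O, bond orders sum to 2 (valence 2) → 0 H
Totals → C:8, H:6, Br:1, Cl:1, N:2, O:2.
In Hill order: C8H6BrClN2O2.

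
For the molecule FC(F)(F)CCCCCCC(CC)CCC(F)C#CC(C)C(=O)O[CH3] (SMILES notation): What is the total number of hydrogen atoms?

Walk through each heavy atom and fill implicit hydrogens from standard valence (C 4, N 3, O 2, S 2, halogen 1):
  atom 1: F (halogen, monovalent) → 0 H
  atom 2: C, bond orders sum to 4 (valence 4) → 0 H
  atom 3: F (halogen, monovalent) → 0 H
  atom 4: F (halogen, monovalent) → 0 H
  atom 5: C, bond orders sum to 2 (valence 4) → 2 H
  atom 6: C, bond orders sum to 2 (valence 4) → 2 H
  atom 7: C, bond orders sum to 2 (valence 4) → 2 H
  atom 8: C, bond orders sum to 2 (valence 4) → 2 H
  atom 9: C, bond orders sum to 2 (valence 4) → 2 H
  atom 10: C, bond orders sum to 2 (valence 4) → 2 H
  atom 11: C, bond orders sum to 3 (valence 4) → 1 H
  atom 12: C, bond orders sum to 2 (valence 4) → 2 H
  atom 13: C, bond orders sum to 1 (valence 4) → 3 H
  atom 14: C, bond orders sum to 2 (valence 4) → 2 H
  atom 15: C, bond orders sum to 2 (valence 4) → 2 H
  atom 16: C, bond orders sum to 3 (valence 4) → 1 H
  atom 17: F (halogen, monovalent) → 0 H
  atom 18: C, bond orders sum to 4 (valence 4) → 0 H
  atom 19: C, bond orders sum to 4 (valence 4) → 0 H
  atom 20: C, bond orders sum to 3 (valence 4) → 1 H
  atom 21: C, bond orders sum to 1 (valence 4) → 3 H
  atom 22: C, bond orders sum to 4 (valence 4) → 0 H
  atom 23: O, bond orders sum to 2 (valence 2) → 0 H
  atom 24: O, bond orders sum to 2 (valence 2) → 0 H
  atom 25: C with explicit H count 3
Total hydrogens: 30.

30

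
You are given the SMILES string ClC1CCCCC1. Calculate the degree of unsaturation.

1

Degree of unsaturation = (number of rings) + (number of π bonds).
Ring closures in the SMILES: 1.
π bonds: none → 0 DoU from unsaturation.
Total DoU = 1 + 0 = 1.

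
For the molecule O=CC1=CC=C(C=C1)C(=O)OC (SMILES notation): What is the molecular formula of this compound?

C9H8O3

Walk through each heavy atom and fill implicit hydrogens from standard valence (C 4, N 3, O 2, S 2, halogen 1):
  atom 1: O, bond orders sum to 2 (valence 2) → 0 H
  atom 2: C, bond orders sum to 3 (valence 4) → 1 H
  atom 3: C, bond orders sum to 4 (valence 4) → 0 H
  atom 4: C, bond orders sum to 3 (valence 4) → 1 H
  atom 5: C, bond orders sum to 3 (valence 4) → 1 H
  atom 6: C, bond orders sum to 4 (valence 4) → 0 H
  atom 7: C, bond orders sum to 3 (valence 4) → 1 H
  atom 8: C, bond orders sum to 3 (valence 4) → 1 H
  atom 9: C, bond orders sum to 4 (valence 4) → 0 H
  atom 10: O, bond orders sum to 2 (valence 2) → 0 H
  atom 11: O, bond orders sum to 2 (valence 2) → 0 H
  atom 12: C, bond orders sum to 1 (valence 4) → 3 H
Totals → C:9, H:8, O:3.
In Hill order: C9H8O3.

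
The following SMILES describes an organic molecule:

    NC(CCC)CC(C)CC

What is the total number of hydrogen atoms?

21

Walk through each heavy atom and fill implicit hydrogens from standard valence (C 4, N 3, O 2, S 2, halogen 1):
  atom 1: N, bond orders sum to 1 (valence 3) → 2 H
  atom 2: C, bond orders sum to 3 (valence 4) → 1 H
  atom 3: C, bond orders sum to 2 (valence 4) → 2 H
  atom 4: C, bond orders sum to 2 (valence 4) → 2 H
  atom 5: C, bond orders sum to 1 (valence 4) → 3 H
  atom 6: C, bond orders sum to 2 (valence 4) → 2 H
  atom 7: C, bond orders sum to 3 (valence 4) → 1 H
  atom 8: C, bond orders sum to 1 (valence 4) → 3 H
  atom 9: C, bond orders sum to 2 (valence 4) → 2 H
  atom 10: C, bond orders sum to 1 (valence 4) → 3 H
Total hydrogens: 21.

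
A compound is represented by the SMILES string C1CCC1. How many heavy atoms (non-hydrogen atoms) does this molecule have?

4

Every atom symbol written in the SMILES (organic subset) is one heavy atom; implicit H are not written.
Heavy atoms by element → C:4.
Total: 4.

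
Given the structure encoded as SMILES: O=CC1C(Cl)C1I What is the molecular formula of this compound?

C4H4ClIO

Walk through each heavy atom and fill implicit hydrogens from standard valence (C 4, N 3, O 2, S 2, halogen 1):
  atom 1: O, bond orders sum to 2 (valence 2) → 0 H
  atom 2: C, bond orders sum to 3 (valence 4) → 1 H
  atom 3: C, bond orders sum to 3 (valence 4) → 1 H
  atom 4: C, bond orders sum to 3 (valence 4) → 1 H
  atom 5: Cl (halogen, monovalent) → 0 H
  atom 6: C, bond orders sum to 3 (valence 4) → 1 H
  atom 7: I (halogen, monovalent) → 0 H
Totals → C:4, H:4, Cl:1, I:1, O:1.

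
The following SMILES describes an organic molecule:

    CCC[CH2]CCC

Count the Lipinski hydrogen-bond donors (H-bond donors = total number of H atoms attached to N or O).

0

Donors: find every N or O and count the H atoms it carries.
  (no N or O atoms present)
Lipinski HBD = 0.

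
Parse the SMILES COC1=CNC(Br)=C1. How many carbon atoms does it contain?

5

Count every carbon token in the SMILES (each C, including those in ring-closure positions and inside branches).
Carbon count: 5.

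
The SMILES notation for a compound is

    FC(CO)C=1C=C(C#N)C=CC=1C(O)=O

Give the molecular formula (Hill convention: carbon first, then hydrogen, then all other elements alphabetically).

Walk through each heavy atom and fill implicit hydrogens from standard valence (C 4, N 3, O 2, S 2, halogen 1):
  atom 1: F (halogen, monovalent) → 0 H
  atom 2: C, bond orders sum to 3 (valence 4) → 1 H
  atom 3: C, bond orders sum to 2 (valence 4) → 2 H
  atom 4: O, bond orders sum to 1 (valence 2) → 1 H
  atom 5: C, bond orders sum to 4 (valence 4) → 0 H
  atom 6: C, bond orders sum to 3 (valence 4) → 1 H
  atom 7: C, bond orders sum to 4 (valence 4) → 0 H
  atom 8: C, bond orders sum to 4 (valence 4) → 0 H
  atom 9: N, bond orders sum to 3 (valence 3) → 0 H
  atom 10: C, bond orders sum to 3 (valence 4) → 1 H
  atom 11: C, bond orders sum to 3 (valence 4) → 1 H
  atom 12: C, bond orders sum to 4 (valence 4) → 0 H
  atom 13: C, bond orders sum to 4 (valence 4) → 0 H
  atom 14: O, bond orders sum to 1 (valence 2) → 1 H
  atom 15: O, bond orders sum to 2 (valence 2) → 0 H
Totals → C:10, H:8, F:1, N:1, O:3.

C10H8FNO3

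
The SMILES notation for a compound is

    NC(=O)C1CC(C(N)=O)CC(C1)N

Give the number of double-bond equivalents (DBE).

3

Degree of unsaturation = (number of rings) + (number of π bonds).
Ring closures in the SMILES: 1.
π bonds: 2 double bonds (each 1 DoU) → 2 DoU from unsaturation.
Total DoU = 1 + 2 = 3.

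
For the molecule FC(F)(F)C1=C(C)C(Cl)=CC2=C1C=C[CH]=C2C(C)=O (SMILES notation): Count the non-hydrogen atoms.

19

Every atom symbol written in the SMILES (organic subset) is one heavy atom; implicit H are not written.
Heavy atoms by element → C:14, Cl:1, F:3, O:1.
Total: 19.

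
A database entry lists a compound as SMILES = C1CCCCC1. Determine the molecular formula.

Walk through each heavy atom and fill implicit hydrogens from standard valence (C 4, N 3, O 2, S 2, halogen 1):
  atom 1: C, bond orders sum to 2 (valence 4) → 2 H
  atom 2: C, bond orders sum to 2 (valence 4) → 2 H
  atom 3: C, bond orders sum to 2 (valence 4) → 2 H
  atom 4: C, bond orders sum to 2 (valence 4) → 2 H
  atom 5: C, bond orders sum to 2 (valence 4) → 2 H
  atom 6: C, bond orders sum to 2 (valence 4) → 2 H
Totals → C:6, H:12.

C6H12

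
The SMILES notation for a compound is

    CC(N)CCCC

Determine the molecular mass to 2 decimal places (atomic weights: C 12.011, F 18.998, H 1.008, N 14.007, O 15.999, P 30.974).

First, the molecular formula is C6H15N (counting implicit H from valence).
  C: 6 × 12.011 = 72.066
  H: 15 × 1.008 = 15.120
  N: 1 × 14.007 = 14.007
Sum: 6×12.011 + 15×1.008 + 1×14.007 = 101.193 → 101.19 g/mol.

101.19 g/mol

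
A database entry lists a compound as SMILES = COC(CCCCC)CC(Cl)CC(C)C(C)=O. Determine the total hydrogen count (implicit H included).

Walk through each heavy atom and fill implicit hydrogens from standard valence (C 4, N 3, O 2, S 2, halogen 1):
  atom 1: C, bond orders sum to 1 (valence 4) → 3 H
  atom 2: O, bond orders sum to 2 (valence 2) → 0 H
  atom 3: C, bond orders sum to 3 (valence 4) → 1 H
  atom 4: C, bond orders sum to 2 (valence 4) → 2 H
  atom 5: C, bond orders sum to 2 (valence 4) → 2 H
  atom 6: C, bond orders sum to 2 (valence 4) → 2 H
  atom 7: C, bond orders sum to 2 (valence 4) → 2 H
  atom 8: C, bond orders sum to 1 (valence 4) → 3 H
  atom 9: C, bond orders sum to 2 (valence 4) → 2 H
  atom 10: C, bond orders sum to 3 (valence 4) → 1 H
  atom 11: Cl (halogen, monovalent) → 0 H
  atom 12: C, bond orders sum to 2 (valence 4) → 2 H
  atom 13: C, bond orders sum to 3 (valence 4) → 1 H
  atom 14: C, bond orders sum to 1 (valence 4) → 3 H
  atom 15: C, bond orders sum to 4 (valence 4) → 0 H
  atom 16: C, bond orders sum to 1 (valence 4) → 3 H
  atom 17: O, bond orders sum to 2 (valence 2) → 0 H
Total hydrogens: 27.

27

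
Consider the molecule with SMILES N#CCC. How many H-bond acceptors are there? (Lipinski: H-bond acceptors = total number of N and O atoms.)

1

N atoms: 1; O atoms: 0.
Lipinski HBA = 1 + 0 = 1.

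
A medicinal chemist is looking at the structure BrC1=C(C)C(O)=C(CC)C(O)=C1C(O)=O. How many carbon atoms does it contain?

Count every carbon token in the SMILES (each C, including those in ring-closure positions and inside branches).
Carbon count: 10.

10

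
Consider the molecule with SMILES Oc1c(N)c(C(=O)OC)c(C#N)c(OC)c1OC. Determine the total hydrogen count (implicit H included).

12

Walk through each heavy atom and fill implicit hydrogens from standard valence (C 4, N 3, O 2, S 2, halogen 1); for lowercase aromatic atoms, an aromatic c carries 1 H when it has two neighbours and 0 H with three, and aromatic n carries 0 H:
  atom 1: O, bond orders sum to 1 (valence 2) → 1 H
  atom 2: aromatic c, 3 neighbours → 0 H
  atom 3: aromatic c, 3 neighbours → 0 H
  atom 4: N, bond orders sum to 1 (valence 3) → 2 H
  atom 5: aromatic c, 3 neighbours → 0 H
  atom 6: C, bond orders sum to 4 (valence 4) → 0 H
  atom 7: O, bond orders sum to 2 (valence 2) → 0 H
  atom 8: O, bond orders sum to 2 (valence 2) → 0 H
  atom 9: C, bond orders sum to 1 (valence 4) → 3 H
  atom 10: aromatic c, 3 neighbours → 0 H
  atom 11: C, bond orders sum to 4 (valence 4) → 0 H
  atom 12: N, bond orders sum to 3 (valence 3) → 0 H
  atom 13: aromatic c, 3 neighbours → 0 H
  atom 14: O, bond orders sum to 2 (valence 2) → 0 H
  atom 15: C, bond orders sum to 1 (valence 4) → 3 H
  atom 16: aromatic c, 3 neighbours → 0 H
  atom 17: O, bond orders sum to 2 (valence 2) → 0 H
  atom 18: C, bond orders sum to 1 (valence 4) → 3 H
Total hydrogens: 12.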